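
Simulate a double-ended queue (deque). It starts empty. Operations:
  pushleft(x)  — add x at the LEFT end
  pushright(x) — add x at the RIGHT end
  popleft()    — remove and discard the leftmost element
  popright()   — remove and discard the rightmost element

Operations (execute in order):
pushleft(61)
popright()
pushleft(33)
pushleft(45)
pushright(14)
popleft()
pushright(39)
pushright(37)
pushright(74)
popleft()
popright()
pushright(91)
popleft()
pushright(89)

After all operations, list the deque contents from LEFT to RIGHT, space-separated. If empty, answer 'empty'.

Answer: 39 37 91 89

Derivation:
pushleft(61): [61]
popright(): []
pushleft(33): [33]
pushleft(45): [45, 33]
pushright(14): [45, 33, 14]
popleft(): [33, 14]
pushright(39): [33, 14, 39]
pushright(37): [33, 14, 39, 37]
pushright(74): [33, 14, 39, 37, 74]
popleft(): [14, 39, 37, 74]
popright(): [14, 39, 37]
pushright(91): [14, 39, 37, 91]
popleft(): [39, 37, 91]
pushright(89): [39, 37, 91, 89]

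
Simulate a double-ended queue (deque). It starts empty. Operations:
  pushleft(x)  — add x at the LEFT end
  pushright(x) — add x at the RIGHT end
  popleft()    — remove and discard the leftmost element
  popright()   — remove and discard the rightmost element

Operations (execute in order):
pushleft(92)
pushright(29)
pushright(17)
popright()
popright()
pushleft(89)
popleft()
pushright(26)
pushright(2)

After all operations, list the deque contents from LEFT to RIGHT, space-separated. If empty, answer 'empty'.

Answer: 92 26 2

Derivation:
pushleft(92): [92]
pushright(29): [92, 29]
pushright(17): [92, 29, 17]
popright(): [92, 29]
popright(): [92]
pushleft(89): [89, 92]
popleft(): [92]
pushright(26): [92, 26]
pushright(2): [92, 26, 2]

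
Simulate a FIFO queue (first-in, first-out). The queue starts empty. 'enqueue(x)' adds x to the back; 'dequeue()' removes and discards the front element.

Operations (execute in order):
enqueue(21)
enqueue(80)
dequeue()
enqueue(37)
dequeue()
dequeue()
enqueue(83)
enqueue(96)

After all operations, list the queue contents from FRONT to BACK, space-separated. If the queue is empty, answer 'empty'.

Answer: 83 96

Derivation:
enqueue(21): [21]
enqueue(80): [21, 80]
dequeue(): [80]
enqueue(37): [80, 37]
dequeue(): [37]
dequeue(): []
enqueue(83): [83]
enqueue(96): [83, 96]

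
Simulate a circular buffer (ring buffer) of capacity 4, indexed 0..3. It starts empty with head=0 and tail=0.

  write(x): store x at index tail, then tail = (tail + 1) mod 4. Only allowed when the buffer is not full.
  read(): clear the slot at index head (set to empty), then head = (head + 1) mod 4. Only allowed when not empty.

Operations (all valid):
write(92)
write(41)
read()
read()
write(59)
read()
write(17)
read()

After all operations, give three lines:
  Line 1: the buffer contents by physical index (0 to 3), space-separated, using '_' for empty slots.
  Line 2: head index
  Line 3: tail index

Answer: _ _ _ _
0
0

Derivation:
write(92): buf=[92 _ _ _], head=0, tail=1, size=1
write(41): buf=[92 41 _ _], head=0, tail=2, size=2
read(): buf=[_ 41 _ _], head=1, tail=2, size=1
read(): buf=[_ _ _ _], head=2, tail=2, size=0
write(59): buf=[_ _ 59 _], head=2, tail=3, size=1
read(): buf=[_ _ _ _], head=3, tail=3, size=0
write(17): buf=[_ _ _ 17], head=3, tail=0, size=1
read(): buf=[_ _ _ _], head=0, tail=0, size=0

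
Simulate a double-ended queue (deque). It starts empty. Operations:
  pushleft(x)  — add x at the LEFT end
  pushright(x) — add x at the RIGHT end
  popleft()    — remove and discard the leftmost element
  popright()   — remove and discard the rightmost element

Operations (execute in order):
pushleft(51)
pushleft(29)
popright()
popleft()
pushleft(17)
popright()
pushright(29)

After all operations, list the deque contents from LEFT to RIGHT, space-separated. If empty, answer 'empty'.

pushleft(51): [51]
pushleft(29): [29, 51]
popright(): [29]
popleft(): []
pushleft(17): [17]
popright(): []
pushright(29): [29]

Answer: 29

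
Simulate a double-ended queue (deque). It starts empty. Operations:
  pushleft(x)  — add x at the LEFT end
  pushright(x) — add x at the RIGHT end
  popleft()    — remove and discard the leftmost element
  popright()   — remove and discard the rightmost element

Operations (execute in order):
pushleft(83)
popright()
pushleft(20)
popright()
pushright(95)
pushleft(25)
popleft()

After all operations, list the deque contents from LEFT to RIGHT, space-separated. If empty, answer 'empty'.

pushleft(83): [83]
popright(): []
pushleft(20): [20]
popright(): []
pushright(95): [95]
pushleft(25): [25, 95]
popleft(): [95]

Answer: 95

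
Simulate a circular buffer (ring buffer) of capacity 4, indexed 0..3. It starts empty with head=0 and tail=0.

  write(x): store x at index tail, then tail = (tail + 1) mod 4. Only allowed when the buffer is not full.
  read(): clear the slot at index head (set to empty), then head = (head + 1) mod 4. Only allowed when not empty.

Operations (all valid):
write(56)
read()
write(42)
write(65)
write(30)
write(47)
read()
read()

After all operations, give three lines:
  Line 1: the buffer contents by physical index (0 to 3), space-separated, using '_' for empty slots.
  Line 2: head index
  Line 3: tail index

write(56): buf=[56 _ _ _], head=0, tail=1, size=1
read(): buf=[_ _ _ _], head=1, tail=1, size=0
write(42): buf=[_ 42 _ _], head=1, tail=2, size=1
write(65): buf=[_ 42 65 _], head=1, tail=3, size=2
write(30): buf=[_ 42 65 30], head=1, tail=0, size=3
write(47): buf=[47 42 65 30], head=1, tail=1, size=4
read(): buf=[47 _ 65 30], head=2, tail=1, size=3
read(): buf=[47 _ _ 30], head=3, tail=1, size=2

Answer: 47 _ _ 30
3
1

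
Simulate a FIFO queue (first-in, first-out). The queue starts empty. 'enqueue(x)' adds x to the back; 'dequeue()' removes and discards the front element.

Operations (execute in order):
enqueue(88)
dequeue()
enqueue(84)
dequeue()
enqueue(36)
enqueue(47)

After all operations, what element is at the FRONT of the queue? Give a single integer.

Answer: 36

Derivation:
enqueue(88): queue = [88]
dequeue(): queue = []
enqueue(84): queue = [84]
dequeue(): queue = []
enqueue(36): queue = [36]
enqueue(47): queue = [36, 47]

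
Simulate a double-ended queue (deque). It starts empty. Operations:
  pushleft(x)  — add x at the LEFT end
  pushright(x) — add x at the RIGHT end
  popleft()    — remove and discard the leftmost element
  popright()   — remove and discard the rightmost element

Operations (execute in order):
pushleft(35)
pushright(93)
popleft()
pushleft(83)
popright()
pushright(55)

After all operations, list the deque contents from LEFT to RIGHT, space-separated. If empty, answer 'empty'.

pushleft(35): [35]
pushright(93): [35, 93]
popleft(): [93]
pushleft(83): [83, 93]
popright(): [83]
pushright(55): [83, 55]

Answer: 83 55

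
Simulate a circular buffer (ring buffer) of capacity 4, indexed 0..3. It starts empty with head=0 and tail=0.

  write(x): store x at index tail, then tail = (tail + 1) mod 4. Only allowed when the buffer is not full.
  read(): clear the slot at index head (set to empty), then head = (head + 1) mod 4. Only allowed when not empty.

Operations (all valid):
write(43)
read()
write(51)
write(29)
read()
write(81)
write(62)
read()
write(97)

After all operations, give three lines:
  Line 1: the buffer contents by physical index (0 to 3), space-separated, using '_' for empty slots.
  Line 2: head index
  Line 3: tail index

write(43): buf=[43 _ _ _], head=0, tail=1, size=1
read(): buf=[_ _ _ _], head=1, tail=1, size=0
write(51): buf=[_ 51 _ _], head=1, tail=2, size=1
write(29): buf=[_ 51 29 _], head=1, tail=3, size=2
read(): buf=[_ _ 29 _], head=2, tail=3, size=1
write(81): buf=[_ _ 29 81], head=2, tail=0, size=2
write(62): buf=[62 _ 29 81], head=2, tail=1, size=3
read(): buf=[62 _ _ 81], head=3, tail=1, size=2
write(97): buf=[62 97 _ 81], head=3, tail=2, size=3

Answer: 62 97 _ 81
3
2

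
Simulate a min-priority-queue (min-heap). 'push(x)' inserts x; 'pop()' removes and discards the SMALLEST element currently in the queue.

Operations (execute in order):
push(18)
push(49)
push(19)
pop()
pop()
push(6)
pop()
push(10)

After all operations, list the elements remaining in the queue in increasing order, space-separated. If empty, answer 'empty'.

push(18): heap contents = [18]
push(49): heap contents = [18, 49]
push(19): heap contents = [18, 19, 49]
pop() → 18: heap contents = [19, 49]
pop() → 19: heap contents = [49]
push(6): heap contents = [6, 49]
pop() → 6: heap contents = [49]
push(10): heap contents = [10, 49]

Answer: 10 49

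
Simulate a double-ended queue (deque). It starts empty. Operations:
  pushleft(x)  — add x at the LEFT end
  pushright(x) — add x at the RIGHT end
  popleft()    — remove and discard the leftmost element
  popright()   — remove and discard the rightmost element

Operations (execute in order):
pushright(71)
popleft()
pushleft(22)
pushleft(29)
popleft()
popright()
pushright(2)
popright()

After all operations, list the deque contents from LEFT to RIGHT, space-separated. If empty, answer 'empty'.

Answer: empty

Derivation:
pushright(71): [71]
popleft(): []
pushleft(22): [22]
pushleft(29): [29, 22]
popleft(): [22]
popright(): []
pushright(2): [2]
popright(): []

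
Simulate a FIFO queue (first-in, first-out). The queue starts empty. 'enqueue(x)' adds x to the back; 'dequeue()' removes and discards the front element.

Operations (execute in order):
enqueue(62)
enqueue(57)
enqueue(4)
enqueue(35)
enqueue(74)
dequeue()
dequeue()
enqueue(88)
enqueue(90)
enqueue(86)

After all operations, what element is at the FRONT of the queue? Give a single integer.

enqueue(62): queue = [62]
enqueue(57): queue = [62, 57]
enqueue(4): queue = [62, 57, 4]
enqueue(35): queue = [62, 57, 4, 35]
enqueue(74): queue = [62, 57, 4, 35, 74]
dequeue(): queue = [57, 4, 35, 74]
dequeue(): queue = [4, 35, 74]
enqueue(88): queue = [4, 35, 74, 88]
enqueue(90): queue = [4, 35, 74, 88, 90]
enqueue(86): queue = [4, 35, 74, 88, 90, 86]

Answer: 4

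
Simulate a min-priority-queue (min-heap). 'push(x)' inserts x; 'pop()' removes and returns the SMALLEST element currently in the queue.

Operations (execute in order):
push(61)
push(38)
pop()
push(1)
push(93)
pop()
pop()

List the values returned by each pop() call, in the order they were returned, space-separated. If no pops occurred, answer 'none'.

push(61): heap contents = [61]
push(38): heap contents = [38, 61]
pop() → 38: heap contents = [61]
push(1): heap contents = [1, 61]
push(93): heap contents = [1, 61, 93]
pop() → 1: heap contents = [61, 93]
pop() → 61: heap contents = [93]

Answer: 38 1 61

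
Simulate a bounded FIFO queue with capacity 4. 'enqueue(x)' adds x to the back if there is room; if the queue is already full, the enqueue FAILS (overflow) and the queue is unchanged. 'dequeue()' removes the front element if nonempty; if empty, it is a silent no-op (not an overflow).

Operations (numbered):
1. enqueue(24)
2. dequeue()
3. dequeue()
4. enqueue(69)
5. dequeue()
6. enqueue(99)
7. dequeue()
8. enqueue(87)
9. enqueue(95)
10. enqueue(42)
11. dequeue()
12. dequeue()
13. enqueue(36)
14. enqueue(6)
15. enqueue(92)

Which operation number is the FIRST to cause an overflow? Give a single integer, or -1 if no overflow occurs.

1. enqueue(24): size=1
2. dequeue(): size=0
3. dequeue(): empty, no-op, size=0
4. enqueue(69): size=1
5. dequeue(): size=0
6. enqueue(99): size=1
7. dequeue(): size=0
8. enqueue(87): size=1
9. enqueue(95): size=2
10. enqueue(42): size=3
11. dequeue(): size=2
12. dequeue(): size=1
13. enqueue(36): size=2
14. enqueue(6): size=3
15. enqueue(92): size=4

Answer: -1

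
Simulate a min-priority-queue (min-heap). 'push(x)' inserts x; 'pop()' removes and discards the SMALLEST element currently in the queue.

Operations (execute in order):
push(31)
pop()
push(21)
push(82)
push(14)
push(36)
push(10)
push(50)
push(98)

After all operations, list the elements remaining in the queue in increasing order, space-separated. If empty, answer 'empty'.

Answer: 10 14 21 36 50 82 98

Derivation:
push(31): heap contents = [31]
pop() → 31: heap contents = []
push(21): heap contents = [21]
push(82): heap contents = [21, 82]
push(14): heap contents = [14, 21, 82]
push(36): heap contents = [14, 21, 36, 82]
push(10): heap contents = [10, 14, 21, 36, 82]
push(50): heap contents = [10, 14, 21, 36, 50, 82]
push(98): heap contents = [10, 14, 21, 36, 50, 82, 98]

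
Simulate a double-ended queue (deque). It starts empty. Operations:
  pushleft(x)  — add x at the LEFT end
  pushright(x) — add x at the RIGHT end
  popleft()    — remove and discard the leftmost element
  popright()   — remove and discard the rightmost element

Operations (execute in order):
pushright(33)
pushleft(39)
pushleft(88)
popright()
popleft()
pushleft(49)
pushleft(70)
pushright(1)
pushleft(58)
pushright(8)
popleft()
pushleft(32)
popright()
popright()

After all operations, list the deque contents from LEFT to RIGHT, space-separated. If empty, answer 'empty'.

pushright(33): [33]
pushleft(39): [39, 33]
pushleft(88): [88, 39, 33]
popright(): [88, 39]
popleft(): [39]
pushleft(49): [49, 39]
pushleft(70): [70, 49, 39]
pushright(1): [70, 49, 39, 1]
pushleft(58): [58, 70, 49, 39, 1]
pushright(8): [58, 70, 49, 39, 1, 8]
popleft(): [70, 49, 39, 1, 8]
pushleft(32): [32, 70, 49, 39, 1, 8]
popright(): [32, 70, 49, 39, 1]
popright(): [32, 70, 49, 39]

Answer: 32 70 49 39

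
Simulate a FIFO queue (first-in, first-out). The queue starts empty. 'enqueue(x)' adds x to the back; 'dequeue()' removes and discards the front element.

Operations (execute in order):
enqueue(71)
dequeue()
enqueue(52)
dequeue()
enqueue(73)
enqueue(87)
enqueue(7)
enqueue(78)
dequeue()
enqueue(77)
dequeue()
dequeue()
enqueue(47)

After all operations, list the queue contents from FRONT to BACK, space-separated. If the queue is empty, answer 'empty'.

Answer: 78 77 47

Derivation:
enqueue(71): [71]
dequeue(): []
enqueue(52): [52]
dequeue(): []
enqueue(73): [73]
enqueue(87): [73, 87]
enqueue(7): [73, 87, 7]
enqueue(78): [73, 87, 7, 78]
dequeue(): [87, 7, 78]
enqueue(77): [87, 7, 78, 77]
dequeue(): [7, 78, 77]
dequeue(): [78, 77]
enqueue(47): [78, 77, 47]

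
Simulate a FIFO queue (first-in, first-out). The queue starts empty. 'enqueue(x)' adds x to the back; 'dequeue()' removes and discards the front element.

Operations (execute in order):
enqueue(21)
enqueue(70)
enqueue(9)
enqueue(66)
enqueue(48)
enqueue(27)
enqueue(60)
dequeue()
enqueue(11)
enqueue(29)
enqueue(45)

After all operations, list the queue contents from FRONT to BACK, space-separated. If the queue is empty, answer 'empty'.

Answer: 70 9 66 48 27 60 11 29 45

Derivation:
enqueue(21): [21]
enqueue(70): [21, 70]
enqueue(9): [21, 70, 9]
enqueue(66): [21, 70, 9, 66]
enqueue(48): [21, 70, 9, 66, 48]
enqueue(27): [21, 70, 9, 66, 48, 27]
enqueue(60): [21, 70, 9, 66, 48, 27, 60]
dequeue(): [70, 9, 66, 48, 27, 60]
enqueue(11): [70, 9, 66, 48, 27, 60, 11]
enqueue(29): [70, 9, 66, 48, 27, 60, 11, 29]
enqueue(45): [70, 9, 66, 48, 27, 60, 11, 29, 45]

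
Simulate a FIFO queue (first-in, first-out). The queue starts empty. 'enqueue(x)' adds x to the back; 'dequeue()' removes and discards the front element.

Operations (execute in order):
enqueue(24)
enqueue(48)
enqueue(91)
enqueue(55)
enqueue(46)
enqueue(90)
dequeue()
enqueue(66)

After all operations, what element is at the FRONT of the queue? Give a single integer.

enqueue(24): queue = [24]
enqueue(48): queue = [24, 48]
enqueue(91): queue = [24, 48, 91]
enqueue(55): queue = [24, 48, 91, 55]
enqueue(46): queue = [24, 48, 91, 55, 46]
enqueue(90): queue = [24, 48, 91, 55, 46, 90]
dequeue(): queue = [48, 91, 55, 46, 90]
enqueue(66): queue = [48, 91, 55, 46, 90, 66]

Answer: 48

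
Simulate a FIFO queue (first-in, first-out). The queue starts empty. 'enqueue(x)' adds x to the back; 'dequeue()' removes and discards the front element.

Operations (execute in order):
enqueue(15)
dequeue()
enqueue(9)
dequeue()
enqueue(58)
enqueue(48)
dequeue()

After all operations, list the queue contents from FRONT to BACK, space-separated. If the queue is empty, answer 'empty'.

enqueue(15): [15]
dequeue(): []
enqueue(9): [9]
dequeue(): []
enqueue(58): [58]
enqueue(48): [58, 48]
dequeue(): [48]

Answer: 48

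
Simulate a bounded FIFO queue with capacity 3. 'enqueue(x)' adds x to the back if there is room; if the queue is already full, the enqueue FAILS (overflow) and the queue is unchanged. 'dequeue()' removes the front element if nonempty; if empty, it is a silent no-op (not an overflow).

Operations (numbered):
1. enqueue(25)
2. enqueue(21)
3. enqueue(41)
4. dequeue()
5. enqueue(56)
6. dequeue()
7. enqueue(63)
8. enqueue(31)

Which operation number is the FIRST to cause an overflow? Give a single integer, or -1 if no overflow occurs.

Answer: 8

Derivation:
1. enqueue(25): size=1
2. enqueue(21): size=2
3. enqueue(41): size=3
4. dequeue(): size=2
5. enqueue(56): size=3
6. dequeue(): size=2
7. enqueue(63): size=3
8. enqueue(31): size=3=cap → OVERFLOW (fail)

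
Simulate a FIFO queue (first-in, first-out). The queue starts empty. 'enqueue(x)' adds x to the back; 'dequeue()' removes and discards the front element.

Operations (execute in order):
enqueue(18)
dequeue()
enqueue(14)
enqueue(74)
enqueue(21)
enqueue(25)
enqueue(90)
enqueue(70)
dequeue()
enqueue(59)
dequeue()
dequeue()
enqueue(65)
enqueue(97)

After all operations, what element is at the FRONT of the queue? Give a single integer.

enqueue(18): queue = [18]
dequeue(): queue = []
enqueue(14): queue = [14]
enqueue(74): queue = [14, 74]
enqueue(21): queue = [14, 74, 21]
enqueue(25): queue = [14, 74, 21, 25]
enqueue(90): queue = [14, 74, 21, 25, 90]
enqueue(70): queue = [14, 74, 21, 25, 90, 70]
dequeue(): queue = [74, 21, 25, 90, 70]
enqueue(59): queue = [74, 21, 25, 90, 70, 59]
dequeue(): queue = [21, 25, 90, 70, 59]
dequeue(): queue = [25, 90, 70, 59]
enqueue(65): queue = [25, 90, 70, 59, 65]
enqueue(97): queue = [25, 90, 70, 59, 65, 97]

Answer: 25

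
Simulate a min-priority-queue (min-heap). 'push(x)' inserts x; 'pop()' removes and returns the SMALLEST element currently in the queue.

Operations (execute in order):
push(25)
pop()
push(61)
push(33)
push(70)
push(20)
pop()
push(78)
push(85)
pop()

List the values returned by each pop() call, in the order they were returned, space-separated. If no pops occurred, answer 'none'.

push(25): heap contents = [25]
pop() → 25: heap contents = []
push(61): heap contents = [61]
push(33): heap contents = [33, 61]
push(70): heap contents = [33, 61, 70]
push(20): heap contents = [20, 33, 61, 70]
pop() → 20: heap contents = [33, 61, 70]
push(78): heap contents = [33, 61, 70, 78]
push(85): heap contents = [33, 61, 70, 78, 85]
pop() → 33: heap contents = [61, 70, 78, 85]

Answer: 25 20 33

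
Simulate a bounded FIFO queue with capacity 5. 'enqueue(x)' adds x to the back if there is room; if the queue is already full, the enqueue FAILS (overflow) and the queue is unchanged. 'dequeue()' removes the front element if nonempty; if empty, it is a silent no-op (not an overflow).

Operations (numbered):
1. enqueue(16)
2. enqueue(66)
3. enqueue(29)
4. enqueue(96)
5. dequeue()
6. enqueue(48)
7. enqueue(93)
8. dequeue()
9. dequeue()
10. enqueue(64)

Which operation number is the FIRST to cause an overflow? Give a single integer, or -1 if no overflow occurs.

1. enqueue(16): size=1
2. enqueue(66): size=2
3. enqueue(29): size=3
4. enqueue(96): size=4
5. dequeue(): size=3
6. enqueue(48): size=4
7. enqueue(93): size=5
8. dequeue(): size=4
9. dequeue(): size=3
10. enqueue(64): size=4

Answer: -1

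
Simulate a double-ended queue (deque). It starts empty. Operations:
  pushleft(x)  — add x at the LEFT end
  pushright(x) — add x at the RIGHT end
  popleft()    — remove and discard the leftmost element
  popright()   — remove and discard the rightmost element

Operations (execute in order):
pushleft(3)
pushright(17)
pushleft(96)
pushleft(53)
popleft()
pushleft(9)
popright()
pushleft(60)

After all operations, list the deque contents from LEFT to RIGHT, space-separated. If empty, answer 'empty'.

Answer: 60 9 96 3

Derivation:
pushleft(3): [3]
pushright(17): [3, 17]
pushleft(96): [96, 3, 17]
pushleft(53): [53, 96, 3, 17]
popleft(): [96, 3, 17]
pushleft(9): [9, 96, 3, 17]
popright(): [9, 96, 3]
pushleft(60): [60, 9, 96, 3]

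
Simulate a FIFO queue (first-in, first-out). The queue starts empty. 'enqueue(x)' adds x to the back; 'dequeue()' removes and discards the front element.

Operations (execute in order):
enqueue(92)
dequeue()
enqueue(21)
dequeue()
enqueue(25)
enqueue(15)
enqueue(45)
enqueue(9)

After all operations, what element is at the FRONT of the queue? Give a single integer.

Answer: 25

Derivation:
enqueue(92): queue = [92]
dequeue(): queue = []
enqueue(21): queue = [21]
dequeue(): queue = []
enqueue(25): queue = [25]
enqueue(15): queue = [25, 15]
enqueue(45): queue = [25, 15, 45]
enqueue(9): queue = [25, 15, 45, 9]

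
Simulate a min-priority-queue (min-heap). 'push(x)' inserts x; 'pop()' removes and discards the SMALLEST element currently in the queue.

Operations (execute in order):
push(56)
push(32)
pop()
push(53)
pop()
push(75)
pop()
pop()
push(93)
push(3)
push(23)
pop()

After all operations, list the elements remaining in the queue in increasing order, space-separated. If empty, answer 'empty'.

Answer: 23 93

Derivation:
push(56): heap contents = [56]
push(32): heap contents = [32, 56]
pop() → 32: heap contents = [56]
push(53): heap contents = [53, 56]
pop() → 53: heap contents = [56]
push(75): heap contents = [56, 75]
pop() → 56: heap contents = [75]
pop() → 75: heap contents = []
push(93): heap contents = [93]
push(3): heap contents = [3, 93]
push(23): heap contents = [3, 23, 93]
pop() → 3: heap contents = [23, 93]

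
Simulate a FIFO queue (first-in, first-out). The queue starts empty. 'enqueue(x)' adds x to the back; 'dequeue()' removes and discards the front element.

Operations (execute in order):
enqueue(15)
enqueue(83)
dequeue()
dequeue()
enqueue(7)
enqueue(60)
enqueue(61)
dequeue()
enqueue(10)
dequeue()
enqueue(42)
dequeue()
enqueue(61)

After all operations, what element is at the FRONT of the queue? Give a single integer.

Answer: 10

Derivation:
enqueue(15): queue = [15]
enqueue(83): queue = [15, 83]
dequeue(): queue = [83]
dequeue(): queue = []
enqueue(7): queue = [7]
enqueue(60): queue = [7, 60]
enqueue(61): queue = [7, 60, 61]
dequeue(): queue = [60, 61]
enqueue(10): queue = [60, 61, 10]
dequeue(): queue = [61, 10]
enqueue(42): queue = [61, 10, 42]
dequeue(): queue = [10, 42]
enqueue(61): queue = [10, 42, 61]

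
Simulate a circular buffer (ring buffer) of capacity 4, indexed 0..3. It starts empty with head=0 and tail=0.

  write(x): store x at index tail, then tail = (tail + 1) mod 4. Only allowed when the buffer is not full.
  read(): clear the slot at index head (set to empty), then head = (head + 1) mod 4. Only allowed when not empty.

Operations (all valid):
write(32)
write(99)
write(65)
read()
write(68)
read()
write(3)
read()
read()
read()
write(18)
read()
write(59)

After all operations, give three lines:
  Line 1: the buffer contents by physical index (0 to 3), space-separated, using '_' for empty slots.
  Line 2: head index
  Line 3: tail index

write(32): buf=[32 _ _ _], head=0, tail=1, size=1
write(99): buf=[32 99 _ _], head=0, tail=2, size=2
write(65): buf=[32 99 65 _], head=0, tail=3, size=3
read(): buf=[_ 99 65 _], head=1, tail=3, size=2
write(68): buf=[_ 99 65 68], head=1, tail=0, size=3
read(): buf=[_ _ 65 68], head=2, tail=0, size=2
write(3): buf=[3 _ 65 68], head=2, tail=1, size=3
read(): buf=[3 _ _ 68], head=3, tail=1, size=2
read(): buf=[3 _ _ _], head=0, tail=1, size=1
read(): buf=[_ _ _ _], head=1, tail=1, size=0
write(18): buf=[_ 18 _ _], head=1, tail=2, size=1
read(): buf=[_ _ _ _], head=2, tail=2, size=0
write(59): buf=[_ _ 59 _], head=2, tail=3, size=1

Answer: _ _ 59 _
2
3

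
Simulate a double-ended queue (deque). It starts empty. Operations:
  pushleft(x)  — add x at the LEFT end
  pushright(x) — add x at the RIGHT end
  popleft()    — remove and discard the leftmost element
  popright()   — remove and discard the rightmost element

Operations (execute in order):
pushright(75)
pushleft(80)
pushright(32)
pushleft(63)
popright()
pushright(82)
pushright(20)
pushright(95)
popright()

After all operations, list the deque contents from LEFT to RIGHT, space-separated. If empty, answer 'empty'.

Answer: 63 80 75 82 20

Derivation:
pushright(75): [75]
pushleft(80): [80, 75]
pushright(32): [80, 75, 32]
pushleft(63): [63, 80, 75, 32]
popright(): [63, 80, 75]
pushright(82): [63, 80, 75, 82]
pushright(20): [63, 80, 75, 82, 20]
pushright(95): [63, 80, 75, 82, 20, 95]
popright(): [63, 80, 75, 82, 20]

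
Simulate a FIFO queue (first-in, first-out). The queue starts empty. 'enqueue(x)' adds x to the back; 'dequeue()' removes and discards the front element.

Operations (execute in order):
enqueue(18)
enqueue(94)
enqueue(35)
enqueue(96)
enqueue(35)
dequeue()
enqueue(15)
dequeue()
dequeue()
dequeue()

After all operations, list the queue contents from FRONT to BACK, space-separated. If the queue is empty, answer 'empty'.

enqueue(18): [18]
enqueue(94): [18, 94]
enqueue(35): [18, 94, 35]
enqueue(96): [18, 94, 35, 96]
enqueue(35): [18, 94, 35, 96, 35]
dequeue(): [94, 35, 96, 35]
enqueue(15): [94, 35, 96, 35, 15]
dequeue(): [35, 96, 35, 15]
dequeue(): [96, 35, 15]
dequeue(): [35, 15]

Answer: 35 15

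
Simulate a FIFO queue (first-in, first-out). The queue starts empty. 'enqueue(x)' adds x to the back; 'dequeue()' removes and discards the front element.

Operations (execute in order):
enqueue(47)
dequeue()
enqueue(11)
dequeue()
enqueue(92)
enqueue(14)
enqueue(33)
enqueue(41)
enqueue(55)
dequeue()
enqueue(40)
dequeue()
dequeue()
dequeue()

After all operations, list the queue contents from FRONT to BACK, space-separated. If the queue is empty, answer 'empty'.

Answer: 55 40

Derivation:
enqueue(47): [47]
dequeue(): []
enqueue(11): [11]
dequeue(): []
enqueue(92): [92]
enqueue(14): [92, 14]
enqueue(33): [92, 14, 33]
enqueue(41): [92, 14, 33, 41]
enqueue(55): [92, 14, 33, 41, 55]
dequeue(): [14, 33, 41, 55]
enqueue(40): [14, 33, 41, 55, 40]
dequeue(): [33, 41, 55, 40]
dequeue(): [41, 55, 40]
dequeue(): [55, 40]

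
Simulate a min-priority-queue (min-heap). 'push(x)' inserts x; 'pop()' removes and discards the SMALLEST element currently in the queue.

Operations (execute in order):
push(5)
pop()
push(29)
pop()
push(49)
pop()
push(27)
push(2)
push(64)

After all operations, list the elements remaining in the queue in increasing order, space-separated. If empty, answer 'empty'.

Answer: 2 27 64

Derivation:
push(5): heap contents = [5]
pop() → 5: heap contents = []
push(29): heap contents = [29]
pop() → 29: heap contents = []
push(49): heap contents = [49]
pop() → 49: heap contents = []
push(27): heap contents = [27]
push(2): heap contents = [2, 27]
push(64): heap contents = [2, 27, 64]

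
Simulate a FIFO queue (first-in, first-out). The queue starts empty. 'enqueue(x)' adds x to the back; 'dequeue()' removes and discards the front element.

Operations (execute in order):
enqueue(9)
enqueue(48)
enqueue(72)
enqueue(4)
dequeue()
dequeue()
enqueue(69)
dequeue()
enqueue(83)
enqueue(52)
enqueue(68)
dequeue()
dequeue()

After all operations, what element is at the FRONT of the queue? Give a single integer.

Answer: 83

Derivation:
enqueue(9): queue = [9]
enqueue(48): queue = [9, 48]
enqueue(72): queue = [9, 48, 72]
enqueue(4): queue = [9, 48, 72, 4]
dequeue(): queue = [48, 72, 4]
dequeue(): queue = [72, 4]
enqueue(69): queue = [72, 4, 69]
dequeue(): queue = [4, 69]
enqueue(83): queue = [4, 69, 83]
enqueue(52): queue = [4, 69, 83, 52]
enqueue(68): queue = [4, 69, 83, 52, 68]
dequeue(): queue = [69, 83, 52, 68]
dequeue(): queue = [83, 52, 68]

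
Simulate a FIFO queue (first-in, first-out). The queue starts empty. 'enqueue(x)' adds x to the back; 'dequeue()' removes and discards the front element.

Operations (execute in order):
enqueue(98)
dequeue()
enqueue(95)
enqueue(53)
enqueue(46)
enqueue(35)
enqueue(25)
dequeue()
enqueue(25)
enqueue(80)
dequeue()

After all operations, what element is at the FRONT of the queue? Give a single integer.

Answer: 46

Derivation:
enqueue(98): queue = [98]
dequeue(): queue = []
enqueue(95): queue = [95]
enqueue(53): queue = [95, 53]
enqueue(46): queue = [95, 53, 46]
enqueue(35): queue = [95, 53, 46, 35]
enqueue(25): queue = [95, 53, 46, 35, 25]
dequeue(): queue = [53, 46, 35, 25]
enqueue(25): queue = [53, 46, 35, 25, 25]
enqueue(80): queue = [53, 46, 35, 25, 25, 80]
dequeue(): queue = [46, 35, 25, 25, 80]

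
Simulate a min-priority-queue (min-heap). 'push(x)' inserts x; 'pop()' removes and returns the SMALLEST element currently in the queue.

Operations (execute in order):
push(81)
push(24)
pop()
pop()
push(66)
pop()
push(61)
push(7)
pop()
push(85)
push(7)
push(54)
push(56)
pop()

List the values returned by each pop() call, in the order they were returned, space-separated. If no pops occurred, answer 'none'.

Answer: 24 81 66 7 7

Derivation:
push(81): heap contents = [81]
push(24): heap contents = [24, 81]
pop() → 24: heap contents = [81]
pop() → 81: heap contents = []
push(66): heap contents = [66]
pop() → 66: heap contents = []
push(61): heap contents = [61]
push(7): heap contents = [7, 61]
pop() → 7: heap contents = [61]
push(85): heap contents = [61, 85]
push(7): heap contents = [7, 61, 85]
push(54): heap contents = [7, 54, 61, 85]
push(56): heap contents = [7, 54, 56, 61, 85]
pop() → 7: heap contents = [54, 56, 61, 85]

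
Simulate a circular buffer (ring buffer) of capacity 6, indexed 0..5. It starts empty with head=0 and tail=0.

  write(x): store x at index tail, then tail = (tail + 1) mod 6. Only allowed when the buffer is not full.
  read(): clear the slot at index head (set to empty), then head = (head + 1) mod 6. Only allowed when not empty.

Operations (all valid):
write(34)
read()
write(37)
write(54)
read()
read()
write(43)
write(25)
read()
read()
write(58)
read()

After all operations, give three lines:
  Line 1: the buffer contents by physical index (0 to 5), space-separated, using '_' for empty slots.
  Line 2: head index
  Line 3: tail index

Answer: _ _ _ _ _ _
0
0

Derivation:
write(34): buf=[34 _ _ _ _ _], head=0, tail=1, size=1
read(): buf=[_ _ _ _ _ _], head=1, tail=1, size=0
write(37): buf=[_ 37 _ _ _ _], head=1, tail=2, size=1
write(54): buf=[_ 37 54 _ _ _], head=1, tail=3, size=2
read(): buf=[_ _ 54 _ _ _], head=2, tail=3, size=1
read(): buf=[_ _ _ _ _ _], head=3, tail=3, size=0
write(43): buf=[_ _ _ 43 _ _], head=3, tail=4, size=1
write(25): buf=[_ _ _ 43 25 _], head=3, tail=5, size=2
read(): buf=[_ _ _ _ 25 _], head=4, tail=5, size=1
read(): buf=[_ _ _ _ _ _], head=5, tail=5, size=0
write(58): buf=[_ _ _ _ _ 58], head=5, tail=0, size=1
read(): buf=[_ _ _ _ _ _], head=0, tail=0, size=0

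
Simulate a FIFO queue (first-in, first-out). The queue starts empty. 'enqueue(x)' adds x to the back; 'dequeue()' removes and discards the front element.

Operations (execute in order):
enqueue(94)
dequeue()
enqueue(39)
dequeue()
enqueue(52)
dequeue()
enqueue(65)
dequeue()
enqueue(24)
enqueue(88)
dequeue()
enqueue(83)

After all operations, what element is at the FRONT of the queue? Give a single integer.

enqueue(94): queue = [94]
dequeue(): queue = []
enqueue(39): queue = [39]
dequeue(): queue = []
enqueue(52): queue = [52]
dequeue(): queue = []
enqueue(65): queue = [65]
dequeue(): queue = []
enqueue(24): queue = [24]
enqueue(88): queue = [24, 88]
dequeue(): queue = [88]
enqueue(83): queue = [88, 83]

Answer: 88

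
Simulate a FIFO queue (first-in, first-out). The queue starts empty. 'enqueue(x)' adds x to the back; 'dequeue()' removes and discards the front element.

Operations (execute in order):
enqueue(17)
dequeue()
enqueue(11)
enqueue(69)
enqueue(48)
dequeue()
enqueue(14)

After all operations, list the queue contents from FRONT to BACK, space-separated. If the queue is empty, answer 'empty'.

Answer: 69 48 14

Derivation:
enqueue(17): [17]
dequeue(): []
enqueue(11): [11]
enqueue(69): [11, 69]
enqueue(48): [11, 69, 48]
dequeue(): [69, 48]
enqueue(14): [69, 48, 14]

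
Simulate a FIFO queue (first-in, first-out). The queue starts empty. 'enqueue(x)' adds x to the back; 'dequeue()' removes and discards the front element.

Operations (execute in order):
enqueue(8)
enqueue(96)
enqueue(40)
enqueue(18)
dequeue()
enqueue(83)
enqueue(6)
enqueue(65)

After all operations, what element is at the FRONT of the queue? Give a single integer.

enqueue(8): queue = [8]
enqueue(96): queue = [8, 96]
enqueue(40): queue = [8, 96, 40]
enqueue(18): queue = [8, 96, 40, 18]
dequeue(): queue = [96, 40, 18]
enqueue(83): queue = [96, 40, 18, 83]
enqueue(6): queue = [96, 40, 18, 83, 6]
enqueue(65): queue = [96, 40, 18, 83, 6, 65]

Answer: 96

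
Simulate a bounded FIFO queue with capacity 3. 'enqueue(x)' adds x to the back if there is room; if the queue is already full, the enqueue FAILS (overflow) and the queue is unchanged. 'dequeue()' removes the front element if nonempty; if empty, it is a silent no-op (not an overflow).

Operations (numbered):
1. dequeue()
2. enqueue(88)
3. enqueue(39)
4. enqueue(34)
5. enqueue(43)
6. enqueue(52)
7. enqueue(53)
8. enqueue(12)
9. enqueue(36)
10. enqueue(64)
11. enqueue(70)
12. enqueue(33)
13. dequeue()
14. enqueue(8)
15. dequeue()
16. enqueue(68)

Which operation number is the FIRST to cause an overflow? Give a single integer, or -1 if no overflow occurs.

Answer: 5

Derivation:
1. dequeue(): empty, no-op, size=0
2. enqueue(88): size=1
3. enqueue(39): size=2
4. enqueue(34): size=3
5. enqueue(43): size=3=cap → OVERFLOW (fail)
6. enqueue(52): size=3=cap → OVERFLOW (fail)
7. enqueue(53): size=3=cap → OVERFLOW (fail)
8. enqueue(12): size=3=cap → OVERFLOW (fail)
9. enqueue(36): size=3=cap → OVERFLOW (fail)
10. enqueue(64): size=3=cap → OVERFLOW (fail)
11. enqueue(70): size=3=cap → OVERFLOW (fail)
12. enqueue(33): size=3=cap → OVERFLOW (fail)
13. dequeue(): size=2
14. enqueue(8): size=3
15. dequeue(): size=2
16. enqueue(68): size=3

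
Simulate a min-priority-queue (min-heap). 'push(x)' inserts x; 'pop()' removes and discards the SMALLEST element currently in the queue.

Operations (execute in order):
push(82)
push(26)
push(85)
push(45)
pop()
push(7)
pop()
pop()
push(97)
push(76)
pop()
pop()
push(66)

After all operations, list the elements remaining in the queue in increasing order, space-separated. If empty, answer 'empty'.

Answer: 66 85 97

Derivation:
push(82): heap contents = [82]
push(26): heap contents = [26, 82]
push(85): heap contents = [26, 82, 85]
push(45): heap contents = [26, 45, 82, 85]
pop() → 26: heap contents = [45, 82, 85]
push(7): heap contents = [7, 45, 82, 85]
pop() → 7: heap contents = [45, 82, 85]
pop() → 45: heap contents = [82, 85]
push(97): heap contents = [82, 85, 97]
push(76): heap contents = [76, 82, 85, 97]
pop() → 76: heap contents = [82, 85, 97]
pop() → 82: heap contents = [85, 97]
push(66): heap contents = [66, 85, 97]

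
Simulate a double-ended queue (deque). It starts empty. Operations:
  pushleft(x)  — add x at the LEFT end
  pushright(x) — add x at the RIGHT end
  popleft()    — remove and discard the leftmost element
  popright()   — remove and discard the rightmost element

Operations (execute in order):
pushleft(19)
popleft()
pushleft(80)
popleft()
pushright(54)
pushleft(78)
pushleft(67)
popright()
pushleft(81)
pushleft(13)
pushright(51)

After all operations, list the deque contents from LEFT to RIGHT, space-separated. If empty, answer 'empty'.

pushleft(19): [19]
popleft(): []
pushleft(80): [80]
popleft(): []
pushright(54): [54]
pushleft(78): [78, 54]
pushleft(67): [67, 78, 54]
popright(): [67, 78]
pushleft(81): [81, 67, 78]
pushleft(13): [13, 81, 67, 78]
pushright(51): [13, 81, 67, 78, 51]

Answer: 13 81 67 78 51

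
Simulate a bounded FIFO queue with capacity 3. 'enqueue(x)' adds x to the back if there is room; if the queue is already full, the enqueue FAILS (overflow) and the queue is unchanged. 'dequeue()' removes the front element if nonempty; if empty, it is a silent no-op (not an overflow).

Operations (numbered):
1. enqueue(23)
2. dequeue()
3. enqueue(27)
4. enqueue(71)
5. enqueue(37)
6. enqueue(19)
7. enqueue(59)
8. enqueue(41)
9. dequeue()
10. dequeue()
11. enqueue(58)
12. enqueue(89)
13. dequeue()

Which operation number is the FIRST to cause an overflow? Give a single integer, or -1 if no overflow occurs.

Answer: 6

Derivation:
1. enqueue(23): size=1
2. dequeue(): size=0
3. enqueue(27): size=1
4. enqueue(71): size=2
5. enqueue(37): size=3
6. enqueue(19): size=3=cap → OVERFLOW (fail)
7. enqueue(59): size=3=cap → OVERFLOW (fail)
8. enqueue(41): size=3=cap → OVERFLOW (fail)
9. dequeue(): size=2
10. dequeue(): size=1
11. enqueue(58): size=2
12. enqueue(89): size=3
13. dequeue(): size=2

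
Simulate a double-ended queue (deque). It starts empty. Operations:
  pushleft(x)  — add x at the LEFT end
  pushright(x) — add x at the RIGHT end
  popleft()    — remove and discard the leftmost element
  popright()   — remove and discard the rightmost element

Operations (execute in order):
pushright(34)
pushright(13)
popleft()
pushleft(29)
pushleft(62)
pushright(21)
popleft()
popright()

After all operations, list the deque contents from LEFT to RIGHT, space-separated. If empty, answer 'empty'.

Answer: 29 13

Derivation:
pushright(34): [34]
pushright(13): [34, 13]
popleft(): [13]
pushleft(29): [29, 13]
pushleft(62): [62, 29, 13]
pushright(21): [62, 29, 13, 21]
popleft(): [29, 13, 21]
popright(): [29, 13]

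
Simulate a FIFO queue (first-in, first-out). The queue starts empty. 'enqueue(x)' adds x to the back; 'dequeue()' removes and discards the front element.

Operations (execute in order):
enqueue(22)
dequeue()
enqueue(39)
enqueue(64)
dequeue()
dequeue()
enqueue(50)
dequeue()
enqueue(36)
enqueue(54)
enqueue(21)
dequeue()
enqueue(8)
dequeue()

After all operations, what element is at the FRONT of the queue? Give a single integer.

Answer: 21

Derivation:
enqueue(22): queue = [22]
dequeue(): queue = []
enqueue(39): queue = [39]
enqueue(64): queue = [39, 64]
dequeue(): queue = [64]
dequeue(): queue = []
enqueue(50): queue = [50]
dequeue(): queue = []
enqueue(36): queue = [36]
enqueue(54): queue = [36, 54]
enqueue(21): queue = [36, 54, 21]
dequeue(): queue = [54, 21]
enqueue(8): queue = [54, 21, 8]
dequeue(): queue = [21, 8]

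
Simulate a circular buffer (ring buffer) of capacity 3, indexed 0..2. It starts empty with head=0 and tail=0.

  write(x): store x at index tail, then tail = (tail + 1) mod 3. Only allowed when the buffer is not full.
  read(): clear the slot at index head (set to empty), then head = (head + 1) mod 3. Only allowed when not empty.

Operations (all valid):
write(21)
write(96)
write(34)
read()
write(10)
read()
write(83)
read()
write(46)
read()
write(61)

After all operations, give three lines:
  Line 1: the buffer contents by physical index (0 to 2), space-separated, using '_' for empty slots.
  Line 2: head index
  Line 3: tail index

Answer: 61 83 46
1
1

Derivation:
write(21): buf=[21 _ _], head=0, tail=1, size=1
write(96): buf=[21 96 _], head=0, tail=2, size=2
write(34): buf=[21 96 34], head=0, tail=0, size=3
read(): buf=[_ 96 34], head=1, tail=0, size=2
write(10): buf=[10 96 34], head=1, tail=1, size=3
read(): buf=[10 _ 34], head=2, tail=1, size=2
write(83): buf=[10 83 34], head=2, tail=2, size=3
read(): buf=[10 83 _], head=0, tail=2, size=2
write(46): buf=[10 83 46], head=0, tail=0, size=3
read(): buf=[_ 83 46], head=1, tail=0, size=2
write(61): buf=[61 83 46], head=1, tail=1, size=3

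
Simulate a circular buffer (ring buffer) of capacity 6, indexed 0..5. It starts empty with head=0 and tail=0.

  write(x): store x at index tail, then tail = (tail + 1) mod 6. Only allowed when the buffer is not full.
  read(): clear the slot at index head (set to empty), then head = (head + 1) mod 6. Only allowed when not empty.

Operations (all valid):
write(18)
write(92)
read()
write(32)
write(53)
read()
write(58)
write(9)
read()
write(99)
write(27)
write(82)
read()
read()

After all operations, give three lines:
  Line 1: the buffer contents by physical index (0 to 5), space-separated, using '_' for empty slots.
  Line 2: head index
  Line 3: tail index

Answer: 99 27 82 _ _ 9
5
3

Derivation:
write(18): buf=[18 _ _ _ _ _], head=0, tail=1, size=1
write(92): buf=[18 92 _ _ _ _], head=0, tail=2, size=2
read(): buf=[_ 92 _ _ _ _], head=1, tail=2, size=1
write(32): buf=[_ 92 32 _ _ _], head=1, tail=3, size=2
write(53): buf=[_ 92 32 53 _ _], head=1, tail=4, size=3
read(): buf=[_ _ 32 53 _ _], head=2, tail=4, size=2
write(58): buf=[_ _ 32 53 58 _], head=2, tail=5, size=3
write(9): buf=[_ _ 32 53 58 9], head=2, tail=0, size=4
read(): buf=[_ _ _ 53 58 9], head=3, tail=0, size=3
write(99): buf=[99 _ _ 53 58 9], head=3, tail=1, size=4
write(27): buf=[99 27 _ 53 58 9], head=3, tail=2, size=5
write(82): buf=[99 27 82 53 58 9], head=3, tail=3, size=6
read(): buf=[99 27 82 _ 58 9], head=4, tail=3, size=5
read(): buf=[99 27 82 _ _ 9], head=5, tail=3, size=4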